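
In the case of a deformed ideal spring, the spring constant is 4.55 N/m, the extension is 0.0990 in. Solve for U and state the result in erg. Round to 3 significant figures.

U is given directly by: U = ½kx².
k = 4.55 N/m; x = 0.0990 in = 0.002515 m.
U = 1.439×10^-5 J
1.439×10^-5 J × (1 erg / 1.000×10^-7 J) = 143.9 erg

144 erg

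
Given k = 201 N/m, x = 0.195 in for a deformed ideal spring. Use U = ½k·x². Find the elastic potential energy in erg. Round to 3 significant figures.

24700 erg

U is given directly by: U = ½kx².
k = 201 N/m; x = 0.195 in = 0.004953 m.
U = 0.002465 J  (the unit combination reduces to kg·m²/s² = J)
0.002465 J × (1 erg / 1.000×10^-7 J) = 24655 erg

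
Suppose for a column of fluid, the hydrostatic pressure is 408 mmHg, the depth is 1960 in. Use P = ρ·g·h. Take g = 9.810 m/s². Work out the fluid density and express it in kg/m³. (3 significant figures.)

111 kg/m³

Solving P = ρ·g·h for ρ: ρ = P/(g·h).
P = 408 mmHg = 54395 Pa; h = 1960 in = 49.78 m; g = 9.810 m/s².
ρ = 111.4 kg/m³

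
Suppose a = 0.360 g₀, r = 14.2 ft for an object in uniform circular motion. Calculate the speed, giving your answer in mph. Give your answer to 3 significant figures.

Rearranging: v = √(a·r).
a = 0.360 g₀ = 3.530 m/s²; r = 14.2 ft = 4.328 m.
v = 3.909 m/s
3.909 m/s × (1 mph / 0.4470 m/s) = 8.744 mph

8.74 mph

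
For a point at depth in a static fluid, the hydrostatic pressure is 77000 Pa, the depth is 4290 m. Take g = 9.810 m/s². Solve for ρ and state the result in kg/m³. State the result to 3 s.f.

Rearranging: ρ = P/(g·h).
P = 77000 Pa; h = 4290 m; g = 9.810 m/s².
ρ = 1.830 kg/m³

1.83 kg/m³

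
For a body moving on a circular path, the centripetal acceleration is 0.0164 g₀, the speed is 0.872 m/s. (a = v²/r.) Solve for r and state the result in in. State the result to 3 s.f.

Solving a = v²/r for r: r = v²/a.
a = 0.0164 g₀ = 0.1608 m/s²; v = 0.872 m/s.
r = 4.728 m
4.728 m × (1 in / 0.02540 m) = 186.1 in

186 in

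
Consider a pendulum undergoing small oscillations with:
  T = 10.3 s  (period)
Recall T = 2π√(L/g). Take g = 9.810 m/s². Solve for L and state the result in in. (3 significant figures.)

1040 in

Rearranging T = 2π√(L/g) for L: L = g·(T/2π)².
T = 10.3 s; g = 9.810 m/s².
L = 26.36 m
26.36 m × (1 in / 0.02540 m) = 1038 in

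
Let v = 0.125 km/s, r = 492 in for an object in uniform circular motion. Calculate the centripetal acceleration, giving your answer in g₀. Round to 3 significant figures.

127 g₀

a is given directly by: a = v²/r.
v = 0.125 km/s = 125.0 m/s; r = 492 in = 12.50 m.
a = 1250 m/s²
1250 m/s² × (1 g₀ / 9.807 m/s²) = 127.5 g₀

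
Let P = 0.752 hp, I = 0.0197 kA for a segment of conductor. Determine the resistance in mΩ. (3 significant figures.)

Rearranging P = I²R for R: R = P/I².
P = 0.752 hp = 560.8 W; I = 0.0197 kA = 19.70 A.
R = 1.445 Ω
1.445 Ω × (1 mΩ / 0.001000 Ω) = 1445 mΩ

1440 mΩ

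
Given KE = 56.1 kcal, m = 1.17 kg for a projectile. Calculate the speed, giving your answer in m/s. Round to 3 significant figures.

633 m/s

Solving KE = ½mv² for v: v = √(2·KE/m).
KE = 56.1 kcal = 2.347×10^5 J; m = 1.17 kg.
v = 633.4 m/s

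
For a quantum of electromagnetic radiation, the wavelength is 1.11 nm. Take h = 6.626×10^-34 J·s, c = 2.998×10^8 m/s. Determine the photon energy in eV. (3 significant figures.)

1120 eV

E is given directly by: E = hc/λ.
λ = 1.11 nm = 1.110×10^-9 m; h = 6.626×10^-34 J·s; c = 2.998×10^8 m/s.
E = 1.790×10^-16 J  (the unit combination reduces to kg·m²/s² = J)
1.790×10^-16 J × (1 eV / 1.602×10^-19 J) = 1117 eV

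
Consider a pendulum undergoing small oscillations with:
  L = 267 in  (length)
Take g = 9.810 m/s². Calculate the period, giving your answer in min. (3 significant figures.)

0.0871 min

Directly: T = 2π√(L/g).
L = 267 in = 6.782 m; g = 9.810 m/s².
T = 5.224 s
5.224 s × (1 min / 60.00 s) = 0.08707 min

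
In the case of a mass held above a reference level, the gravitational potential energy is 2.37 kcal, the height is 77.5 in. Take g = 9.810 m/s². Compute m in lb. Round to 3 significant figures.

1130 lb

Rearranging: m = PE/(g·h).
PE = 2.37 kcal = 9916 J; h = 77.5 in = 1.968 m; g = 9.810 m/s².
m = 513.5 kg
513.5 kg × (1 lb / 0.4536 kg) = 1132 lb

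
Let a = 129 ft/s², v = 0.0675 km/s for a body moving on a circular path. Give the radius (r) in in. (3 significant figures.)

4560 in

Solving a = v²/r for r: r = v²/a.
a = 129 ft/s² = 39.32 m/s²; v = 0.0675 km/s = 67.50 m/s.
r = 115.9 m
115.9 m × (1 in / 0.02540 m) = 4562 in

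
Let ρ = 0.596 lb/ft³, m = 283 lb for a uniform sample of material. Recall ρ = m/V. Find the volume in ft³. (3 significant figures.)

475 ft³

Rearranging ρ = m/V for V: V = m/ρ.
ρ = 0.596 lb/ft³ = 9.547 kg/m³; m = 283 lb = 128.4 kg.
V = 13.45 m³
13.45 m³ × (1 ft³ / 0.02832 m³) = 474.8 ft³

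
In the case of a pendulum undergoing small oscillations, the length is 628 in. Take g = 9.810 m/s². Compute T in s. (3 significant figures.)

8.01 s

Directly: T = 2π√(L/g).
L = 628 in = 15.95 m; g = 9.810 m/s².
T = 8.012 s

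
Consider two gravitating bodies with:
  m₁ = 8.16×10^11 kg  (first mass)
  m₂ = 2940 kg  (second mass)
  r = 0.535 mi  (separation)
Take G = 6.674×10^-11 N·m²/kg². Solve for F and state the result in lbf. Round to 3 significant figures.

F is given directly by: F = Gm₁m₂/r².
m₁ = 8.16×10^11 kg; m₂ = 2940 kg; r = 0.535 mi = 861.0 m; G = 6.674×10^-11 N·m²/kg².
F = 0.2160 N  (the unit combination reduces to kg·m/s² = N)
0.2160 N × (1 lbf / 4.448 N) = 0.04855 lbf

0.0486 lbf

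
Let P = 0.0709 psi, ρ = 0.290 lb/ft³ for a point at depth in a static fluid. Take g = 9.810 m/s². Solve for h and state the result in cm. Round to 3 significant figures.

1070 cm

Rearranging: h = P/(ρ·g).
P = 0.0709 psi = 488.8 Pa; ρ = 0.290 lb/ft³ = 4.645 kg/m³; g = 9.810 m/s².
h = 10.73 m
10.73 m × (1 cm / 0.01000 m) = 1073 cm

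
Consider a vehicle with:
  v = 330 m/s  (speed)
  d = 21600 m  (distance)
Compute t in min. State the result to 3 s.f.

Solving v = d/t for t: t = d/v.
v = 330 m/s; d = 21600 m.
t = 65.45 s
65.45 s × (1 min / 60.00 s) = 1.091 min

1.09 min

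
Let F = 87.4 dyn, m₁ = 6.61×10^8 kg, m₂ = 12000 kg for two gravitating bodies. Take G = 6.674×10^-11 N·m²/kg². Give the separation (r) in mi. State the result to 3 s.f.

From Newton's law of gravitation: r = √(G·m₁m₂/F).
F = 87.4 dyn = 8.740×10^-4 N; m₁ = 6.61×10^8 kg; m₂ = 12000 kg; G = 6.674×10^-11 N·m²/kg².
r = 778.3 m
778.3 m × (1 mi / 1609 m) = 0.4836 mi

0.484 mi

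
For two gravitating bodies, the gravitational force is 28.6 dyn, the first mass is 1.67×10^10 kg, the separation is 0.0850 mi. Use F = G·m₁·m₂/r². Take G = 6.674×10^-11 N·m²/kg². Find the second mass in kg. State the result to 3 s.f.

Rearranging: m₂ = F·r²/(G·m₁).
F = 28.6 dyn = 2.860×10^-4 N; m₁ = 1.67×10^10 kg; r = 0.0850 mi = 136.8 m; G = 6.674×10^-11 N·m²/kg².
m₂ = 4.802 kg

4.80 kg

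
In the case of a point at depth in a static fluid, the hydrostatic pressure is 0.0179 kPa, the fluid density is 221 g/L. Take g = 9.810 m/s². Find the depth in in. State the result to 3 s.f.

0.325 in

Solving P = ρ·g·h for h: h = P/(ρ·g).
P = 0.0179 kPa = 17.90 Pa; ρ = 221 g/L = 221.0 kg/m³; g = 9.810 m/s².
h = 0.008256 m
0.008256 m × (1 in / 0.02540 m) = 0.3251 in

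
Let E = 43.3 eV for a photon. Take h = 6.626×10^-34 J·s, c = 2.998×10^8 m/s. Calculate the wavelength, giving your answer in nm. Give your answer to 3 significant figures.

28.6 nm

Solving E = h·c/λ for λ: λ = hc/E.
E = 43.3 eV = 6.937×10^-18 J; h = 6.626×10^-34 J·s; c = 2.998×10^8 m/s.
λ = 2.863×10^-8 m
2.863×10^-8 m × (1 nm / 1.000×10^-9 m) = 28.63 nm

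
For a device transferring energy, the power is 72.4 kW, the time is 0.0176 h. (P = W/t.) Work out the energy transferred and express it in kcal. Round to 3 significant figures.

1100 kcal

Rearranging: W = P·t.
P = 72.4 kW = 72400 W; t = 0.0176 h = 63.36 s.
W = 4.587×10^6 J
4.587×10^6 J × (1 kcal / 4184 J) = 1096 kcal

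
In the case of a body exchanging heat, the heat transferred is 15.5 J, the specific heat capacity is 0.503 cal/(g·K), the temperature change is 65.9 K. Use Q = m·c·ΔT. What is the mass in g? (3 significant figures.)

Rearranging: m = Q/(c·ΔT).
Q = 15.5 J; c = 0.503 cal/(g·K) = 2105 J/(kg·K); ΔT = 65.9 K.
m = 1.118×10^-4 kg
1.118×10^-4 kg × (1 g / 0.001000 kg) = 0.1118 g

0.112 g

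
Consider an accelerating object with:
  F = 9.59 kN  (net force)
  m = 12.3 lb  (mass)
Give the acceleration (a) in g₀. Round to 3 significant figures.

Rearranging: a = F/m.
F = 9.59 kN = 9590 N; m = 12.3 lb = 5.579 kg.
a = 1719 m/s²
1719 m/s² × (1 g₀ / 9.807 m/s²) = 175.3 g₀

175 g₀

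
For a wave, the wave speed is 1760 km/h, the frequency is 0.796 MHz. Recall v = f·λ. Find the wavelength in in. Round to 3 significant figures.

0.0242 in

Rearranging v = f·λ for λ: λ = v/f.
v = 1760 km/h = 488.9 m/s; f = 0.796 MHz = 7.960×10^5 Hz.
λ = 6.142×10^-4 m
6.142×10^-4 m × (1 in / 0.02540 m) = 0.02418 in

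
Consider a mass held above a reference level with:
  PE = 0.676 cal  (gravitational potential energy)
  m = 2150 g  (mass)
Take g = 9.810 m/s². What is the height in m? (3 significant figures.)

0.134 m

Solving PE = m·g·h for h: h = PE/(m·g).
PE = 0.676 cal = 2.828 J; m = 2150 g = 2.150 kg; g = 9.810 m/s².
h = 0.1341 m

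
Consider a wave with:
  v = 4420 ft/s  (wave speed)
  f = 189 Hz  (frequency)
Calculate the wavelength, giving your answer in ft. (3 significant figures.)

23.4 ft

Rearranging v = f·λ for λ: λ = v/f.
v = 4420 ft/s = 1347 m/s; f = 189 Hz.
λ = 7.128 m
7.128 m × (1 ft / 0.3048 m) = 23.39 ft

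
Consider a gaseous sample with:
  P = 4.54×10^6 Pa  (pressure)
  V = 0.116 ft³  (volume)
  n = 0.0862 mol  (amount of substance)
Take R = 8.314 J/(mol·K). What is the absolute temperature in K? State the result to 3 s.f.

20800 K

Rearranging PV = nRT for T: T = PV/(nR).
P = 4.54×10^6 Pa; V = 0.116 ft³ = 0.003285 m³; n = 0.0862 mol; R = 8.314 J/(mol·K).
T = 20809 K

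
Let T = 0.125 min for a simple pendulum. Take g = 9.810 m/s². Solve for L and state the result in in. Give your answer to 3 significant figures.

Solving T = 2π√(L/g) for L: L = g·(T/2π)².
T = 0.125 min = 7.500 s; g = 9.810 m/s².
L = 13.98 m
13.98 m × (1 in / 0.02540 m) = 550.3 in

550 in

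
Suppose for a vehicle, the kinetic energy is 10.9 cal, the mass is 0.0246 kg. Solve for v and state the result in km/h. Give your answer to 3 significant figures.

Rearranging: v = √(2·KE/m).
KE = 10.9 cal = 45.61 J; m = 0.0246 kg.
v = 60.89 m/s
60.89 m/s × (1 km/h / 0.2778 m/s) = 219.2 km/h

219 km/h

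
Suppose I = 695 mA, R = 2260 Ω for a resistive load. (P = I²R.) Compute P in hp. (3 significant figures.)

Directly: P = I²R.
I = 695 mA = 0.6950 A; R = 2260 Ω.
P = 1092 W
1092 W × (1 hp / 745.7 W) = 1.464 hp

1.46 hp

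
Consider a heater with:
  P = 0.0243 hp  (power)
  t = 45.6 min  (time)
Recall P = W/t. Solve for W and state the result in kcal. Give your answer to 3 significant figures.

11.8 kcal

Rearranging P = W/t for W: W = P·t.
P = 0.0243 hp = 18.12 W; t = 45.6 min = 2736 s.
W = 49578 J
49578 J × (1 kcal / 4184 J) = 11.85 kcal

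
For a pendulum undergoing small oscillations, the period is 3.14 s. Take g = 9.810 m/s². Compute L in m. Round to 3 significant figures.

2.45 m

Solving T = 2π√(L/g) for L: L = g·(T/2π)².
T = 3.14 s; g = 9.810 m/s².
L = 2.450 m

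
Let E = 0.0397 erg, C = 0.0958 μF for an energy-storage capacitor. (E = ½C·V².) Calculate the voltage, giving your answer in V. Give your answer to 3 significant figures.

0.288 V

Rearranging E = ½C·V² for V: V = √(2E/C).
E = 0.0397 erg = 3.970×10^-9 J; C = 0.0958 μF = 9.580×10^-8 F.
V = 0.2879 V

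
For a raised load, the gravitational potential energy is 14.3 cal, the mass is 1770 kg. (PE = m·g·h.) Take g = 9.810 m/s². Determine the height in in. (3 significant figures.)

0.136 in

Rearranging PE = m·g·h for h: h = PE/(m·g).
PE = 14.3 cal = 59.83 J; m = 1770 kg; g = 9.810 m/s².
h = 0.003446 m
0.003446 m × (1 in / 0.02540 m) = 0.1357 in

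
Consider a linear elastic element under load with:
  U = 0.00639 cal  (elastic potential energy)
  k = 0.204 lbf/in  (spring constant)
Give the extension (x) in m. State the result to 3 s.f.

Rearranging: x = √(2U/k).
U = 0.00639 cal = 0.02674 J; k = 0.204 lbf/in = 35.73 N/m.
x = 0.03869 m

0.0387 m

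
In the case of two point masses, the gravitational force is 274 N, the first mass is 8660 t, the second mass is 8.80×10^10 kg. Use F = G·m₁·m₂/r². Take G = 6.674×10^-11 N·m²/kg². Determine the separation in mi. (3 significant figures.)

Rearranging F = G·m₁·m₂/r² for r: r = √(G·m₁m₂/F).
F = 274 N; m₁ = 8660 t = 8.660×10^6 kg; m₂ = 8.80×10^10 kg; G = 6.674×10^-11 N·m²/kg².
r = 430.8 m
430.8 m × (1 mi / 1609 m) = 0.2677 mi

0.268 mi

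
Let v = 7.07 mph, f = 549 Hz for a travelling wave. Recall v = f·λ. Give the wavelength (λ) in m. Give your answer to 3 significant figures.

Rearranging: λ = v/f.
v = 7.07 mph = 3.161 m/s; f = 549 Hz.
λ = 0.005757 m

0.00576 m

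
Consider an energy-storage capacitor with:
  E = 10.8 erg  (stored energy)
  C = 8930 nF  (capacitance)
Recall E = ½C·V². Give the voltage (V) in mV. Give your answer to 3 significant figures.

492 mV

Rearranging E = ½C·V² for V: V = √(2E/C).
E = 10.8 erg = 1.080×10^-6 J; C = 8930 nF = 8.930×10^-6 F.
V = 0.4918 V  (the unit combination reduces to kg·m²/(A·s³) = V)
0.4918 V × (1 mV / 0.001000 V) = 491.8 mV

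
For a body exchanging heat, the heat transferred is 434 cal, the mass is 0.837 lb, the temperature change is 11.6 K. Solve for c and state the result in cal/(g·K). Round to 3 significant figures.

0.0985 cal/(g·K)

Rearranging Q = m·c·ΔT for c: c = Q/(m·ΔT).
Q = 434 cal = 1816 J; m = 0.837 lb = 0.3797 kg; ΔT = 11.6 K.
c = 412.3 J/(kg·K)
412.3 J/(kg·K) × (1 cal/(g·K) / 4184 J/(kg·K)) = 0.09855 cal/(g·K)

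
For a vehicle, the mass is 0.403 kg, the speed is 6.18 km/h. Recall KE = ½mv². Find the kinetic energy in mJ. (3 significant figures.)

594 mJ

KE is given directly by: KE = ½mv².
m = 0.403 kg; v = 6.18 km/h = 1.717 m/s.
KE = 0.5938 J
0.5938 J × (1 mJ / 0.001000 J) = 593.8 mJ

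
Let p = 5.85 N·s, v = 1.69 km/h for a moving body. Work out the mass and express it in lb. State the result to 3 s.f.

27.5 lb

Rearranging p = m·v for m: m = p/v.
p = 5.85 N·s = 5.850 kg·m/s; v = 1.69 km/h = 0.4694 m/s.
m = 12.46 kg
12.46 kg × (1 lb / 0.4536 kg) = 27.47 lb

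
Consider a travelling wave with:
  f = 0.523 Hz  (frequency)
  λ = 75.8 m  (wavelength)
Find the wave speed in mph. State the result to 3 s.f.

88.7 mph

Directly: v = fλ.
f = 0.523 Hz; λ = 75.8 m.
v = 39.64 m/s
39.64 m/s × (1 mph / 0.4470 m/s) = 88.68 mph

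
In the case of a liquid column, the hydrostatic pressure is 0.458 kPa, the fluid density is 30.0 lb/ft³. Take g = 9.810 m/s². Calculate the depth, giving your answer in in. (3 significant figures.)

3.82 in

Rearranging P = ρ·g·h for h: h = P/(ρ·g).
P = 0.458 kPa = 458.0 Pa; ρ = 30.0 lb/ft³ = 480.6 kg/m³; g = 9.810 m/s².
h = 0.09715 m
0.09715 m × (1 in / 0.02540 m) = 3.825 in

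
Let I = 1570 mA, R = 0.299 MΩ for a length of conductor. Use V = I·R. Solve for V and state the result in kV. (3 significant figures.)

Directly: V = IR.
I = 1570 mA = 1.570 A; R = 0.299 MΩ = 2.990×10^5 Ω.
V = 4.694×10^5 V  (the unit combination reduces to kg·m²/(A·s³) = V)
4.694×10^5 V × (1 kV / 1000 V) = 469.4 kV

469 kV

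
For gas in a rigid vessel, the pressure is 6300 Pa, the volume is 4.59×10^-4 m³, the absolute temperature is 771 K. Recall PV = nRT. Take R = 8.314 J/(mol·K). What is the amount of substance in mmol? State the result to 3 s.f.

0.451 mmol

Rearranging: n = PV/(RT).
P = 6300 Pa; V = 4.59×10^-4 m³; T = 771 K; R = 8.314 J/(mol·K).
n = 4.511×10^-4 mol
4.511×10^-4 mol × (1 mmol / 0.001000 mol) = 0.4511 mmol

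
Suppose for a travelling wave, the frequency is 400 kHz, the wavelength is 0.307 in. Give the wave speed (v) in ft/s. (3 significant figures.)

10200 ft/s

Directly: v = fλ.
f = 400 kHz = 4.000×10^5 Hz; λ = 0.307 in = 0.007798 m.
v = 3119 m/s
3119 m/s × (1 ft/s / 0.3048 m/s) = 10233 ft/s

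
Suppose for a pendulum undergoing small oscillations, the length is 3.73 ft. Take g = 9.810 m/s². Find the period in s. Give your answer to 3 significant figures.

T is given directly by: T = 2π√(L/g).
L = 3.73 ft = 1.137 m; g = 9.810 m/s².
T = 2.139 s

2.14 s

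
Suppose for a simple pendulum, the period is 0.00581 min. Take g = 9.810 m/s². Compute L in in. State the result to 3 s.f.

1.19 in

Rearranging: L = g·(T/2π)².
T = 0.00581 min = 0.3486 s; g = 9.810 m/s².
L = 0.03020 m
0.03020 m × (1 in / 0.02540 m) = 1.189 in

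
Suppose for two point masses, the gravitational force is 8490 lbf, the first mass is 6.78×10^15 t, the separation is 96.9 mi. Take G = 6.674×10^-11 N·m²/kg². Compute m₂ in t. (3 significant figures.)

From Newton's law of gravitation: m₂ = F·r²/(G·m₁).
F = 8490 lbf = 37765 N; m₁ = 6.78×10^15 t = 6.780×10^18 kg; r = 96.9 mi = 1.559×10^5 m; G = 6.674×10^-11 N·m²/kg².
m₂ = 2.030×10^6 kg
2.030×10^6 kg × (1 t / 1000 kg) = 2030 t

2030 t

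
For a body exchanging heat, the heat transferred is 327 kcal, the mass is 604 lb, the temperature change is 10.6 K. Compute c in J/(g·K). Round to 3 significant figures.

Solving Q = m·c·ΔT for c: c = Q/(m·ΔT).
Q = 327 kcal = 1.368×10^6 J; m = 604 lb = 274.0 kg; ΔT = 10.6 K.
c = 471.1 J/(kg·K)
471.1 J/(kg·K) × (1 J/(g·K) / 1000 J/(kg·K)) = 0.4711 J/(g·K)

0.471 J/(g·K)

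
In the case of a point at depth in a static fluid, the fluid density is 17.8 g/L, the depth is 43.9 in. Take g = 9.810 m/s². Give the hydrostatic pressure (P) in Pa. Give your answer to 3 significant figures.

195 Pa

Directly: P = ρgh.
ρ = 17.8 g/L = 17.80 kg/m³; h = 43.9 in = 1.115 m; g = 9.810 m/s².
P = 194.7 Pa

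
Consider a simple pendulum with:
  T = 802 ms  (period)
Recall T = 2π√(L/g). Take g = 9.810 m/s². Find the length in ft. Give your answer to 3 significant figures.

0.524 ft

Solving T = 2π√(L/g) for L: L = g·(T/2π)².
T = 802 ms = 0.8020 s; g = 9.810 m/s².
L = 0.1598 m
0.1598 m × (1 ft / 0.3048 m) = 0.5244 ft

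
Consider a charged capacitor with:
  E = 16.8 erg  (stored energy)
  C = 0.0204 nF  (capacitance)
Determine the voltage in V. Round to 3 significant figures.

Solving E = ½C·V² for V: V = √(2E/C).
E = 16.8 erg = 1.680×10^-6 J; C = 0.0204 nF = 2.040×10^-11 F.
V = 405.8 V

406 V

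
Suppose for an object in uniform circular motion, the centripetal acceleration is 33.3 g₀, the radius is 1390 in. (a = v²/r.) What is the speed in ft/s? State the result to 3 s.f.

Rearranging: v = √(a·r).
a = 33.3 g₀ = 326.6 m/s²; r = 1390 in = 35.31 m.
v = 107.4 m/s
107.4 m/s × (1 ft/s / 0.3048 m/s) = 352.3 ft/s

352 ft/s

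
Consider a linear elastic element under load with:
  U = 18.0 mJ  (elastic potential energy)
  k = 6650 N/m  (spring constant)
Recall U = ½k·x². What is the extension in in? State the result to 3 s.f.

Solving U = ½k·x² for x: x = √(2U/k).
U = 18.0 mJ = 0.01800 J; k = 6650 N/m.
x = 0.002327 m
0.002327 m × (1 in / 0.02540 m) = 0.09160 in

0.0916 in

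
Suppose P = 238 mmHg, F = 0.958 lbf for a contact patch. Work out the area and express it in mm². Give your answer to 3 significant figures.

134 mm²

Rearranging P = F/A for A: A = F/P.
P = 238 mmHg = 31731 Pa; F = 0.958 lbf = 4.261 N.
A = 1.343×10^-4 m²
1.343×10^-4 m² × (1 mm² / 1.000×10^-6 m²) = 134.3 mm²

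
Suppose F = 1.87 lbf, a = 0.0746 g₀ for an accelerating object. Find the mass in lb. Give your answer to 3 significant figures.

From Newton's second law: m = F/a.
F = 1.87 lbf = 8.318 N; a = 0.0746 g₀ = 0.7316 m/s².
m = 11.37 kg
11.37 kg × (1 lb / 0.4536 kg) = 25.07 lb

25.1 lb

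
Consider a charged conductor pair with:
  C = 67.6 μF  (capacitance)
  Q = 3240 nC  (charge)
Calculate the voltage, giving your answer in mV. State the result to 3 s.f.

47.9 mV

Solving C = Q/V for V: V = Q/C.
C = 67.6 μF = 6.760×10^-5 F; Q = 3240 nC = 3.240×10^-6 C.
V = 0.04793 V
0.04793 V × (1 mV / 0.001000 V) = 47.93 mV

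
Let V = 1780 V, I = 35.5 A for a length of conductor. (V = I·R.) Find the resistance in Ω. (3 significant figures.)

50.1 Ω

Rearranging V = I·R for R: R = V/I.
V = 1780 V; I = 35.5 A.
R = 50.14 Ω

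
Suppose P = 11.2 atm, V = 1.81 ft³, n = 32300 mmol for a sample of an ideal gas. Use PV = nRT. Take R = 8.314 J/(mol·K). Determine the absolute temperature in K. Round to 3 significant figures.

217 K

Rearranging: T = PV/(nR).
P = 11.2 atm = 1.135×10^6 Pa; V = 1.81 ft³ = 0.05125 m³; n = 32300 mmol = 32.30 mol; R = 8.314 J/(mol·K).
T = 216.6 K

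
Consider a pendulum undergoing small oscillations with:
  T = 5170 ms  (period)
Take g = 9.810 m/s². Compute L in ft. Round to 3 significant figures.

Solving T = 2π√(L/g) for L: L = g·(T/2π)².
T = 5170 ms = 5.170 s; g = 9.810 m/s².
L = 6.642 m
6.642 m × (1 ft / 0.3048 m) = 21.79 ft

21.8 ft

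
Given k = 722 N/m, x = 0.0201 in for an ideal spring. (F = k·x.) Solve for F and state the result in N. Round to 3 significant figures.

0.369 N

From Hooke's law: F = kx.
k = 722 N/m; x = 0.0201 in = 5.105×10^-4 m.
F = 0.3686 N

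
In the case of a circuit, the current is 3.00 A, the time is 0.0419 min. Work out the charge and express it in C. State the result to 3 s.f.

Directly: q = It.
I = 3.00 A; t = 0.0419 min = 2.514 s.
q = 7.542 C

7.54 C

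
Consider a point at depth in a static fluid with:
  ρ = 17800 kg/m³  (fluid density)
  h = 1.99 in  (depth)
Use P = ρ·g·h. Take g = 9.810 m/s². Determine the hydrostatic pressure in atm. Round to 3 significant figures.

P is given directly by: P = ρgh.
ρ = 17800 kg/m³; h = 1.99 in = 0.05055 m; g = 9.810 m/s².
P = 8826 Pa
8826 Pa × (1 atm / 1.013×10^5 Pa) = 0.08711 atm

0.0871 atm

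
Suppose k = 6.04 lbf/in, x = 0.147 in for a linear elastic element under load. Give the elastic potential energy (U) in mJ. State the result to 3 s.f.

U is given directly by: U = ½kx².
k = 6.04 lbf/in = 1058 N/m; x = 0.147 in = 0.003734 m.
U = 0.007373 J
0.007373 J × (1 mJ / 0.001000 J) = 7.373 mJ

7.37 mJ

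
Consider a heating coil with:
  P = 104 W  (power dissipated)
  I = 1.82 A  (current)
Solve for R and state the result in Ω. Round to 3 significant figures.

31.4 Ω

Rearranging P = I²R for R: R = P/I².
P = 104 W; I = 1.82 A.
R = 31.40 Ω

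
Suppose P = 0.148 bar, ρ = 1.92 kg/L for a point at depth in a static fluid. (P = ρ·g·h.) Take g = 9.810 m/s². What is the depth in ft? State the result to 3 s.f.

2.58 ft

Rearranging P = ρ·g·h for h: h = P/(ρ·g).
P = 0.148 bar = 14800 Pa; ρ = 1.92 kg/L = 1920 kg/m³; g = 9.810 m/s².
h = 0.7858 m
0.7858 m × (1 ft / 0.3048 m) = 2.578 ft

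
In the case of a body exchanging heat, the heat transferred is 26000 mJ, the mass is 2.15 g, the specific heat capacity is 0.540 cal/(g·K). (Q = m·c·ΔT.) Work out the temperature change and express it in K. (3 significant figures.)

Rearranging: ΔT = Q/(m·c).
Q = 26000 mJ = 26.00 J; m = 2.15 g = 0.002150 kg; c = 0.540 cal/(g·K) = 2259 J/(kg·K).
ΔT = 5.352 K

5.35 K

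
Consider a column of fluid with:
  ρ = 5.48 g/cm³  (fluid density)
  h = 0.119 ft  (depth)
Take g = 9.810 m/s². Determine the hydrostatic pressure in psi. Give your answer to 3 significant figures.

0.283 psi

Directly: P = ρgh.
ρ = 5.48 g/cm³ = 5480 kg/m³; h = 0.119 ft = 0.03627 m; g = 9.810 m/s².
P = 1950 Pa
1950 Pa × (1 psi / 6895 Pa) = 0.2828 psi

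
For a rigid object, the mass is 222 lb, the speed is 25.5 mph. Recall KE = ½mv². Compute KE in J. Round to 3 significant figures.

KE is given directly by: KE = ½mv².
m = 222 lb = 100.7 kg; v = 25.5 mph = 11.40 m/s.
KE = 6543 J

6540 J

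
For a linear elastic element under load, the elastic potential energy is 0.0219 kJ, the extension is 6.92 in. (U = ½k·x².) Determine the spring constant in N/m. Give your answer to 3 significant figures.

1420 N/m

Rearranging U = ½k·x² for k: k = 2U/x².
U = 0.0219 kJ = 21.90 J; x = 6.92 in = 0.1758 m.
k = 1418 N/m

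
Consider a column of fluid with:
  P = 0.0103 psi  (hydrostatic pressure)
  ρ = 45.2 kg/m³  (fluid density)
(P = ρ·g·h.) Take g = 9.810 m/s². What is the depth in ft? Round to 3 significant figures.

0.525 ft

Rearranging: h = P/(ρ·g).
P = 0.0103 psi = 71.02 Pa; ρ = 45.2 kg/m³; g = 9.810 m/s².
h = 0.1602 m
0.1602 m × (1 ft / 0.3048 m) = 0.5255 ft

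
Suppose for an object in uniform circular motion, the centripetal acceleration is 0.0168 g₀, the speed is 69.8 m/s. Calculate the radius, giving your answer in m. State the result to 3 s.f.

29600 m

Solving a = v²/r for r: r = v²/a.
a = 0.0168 g₀ = 0.1648 m/s²; v = 69.8 m/s.
r = 29572 m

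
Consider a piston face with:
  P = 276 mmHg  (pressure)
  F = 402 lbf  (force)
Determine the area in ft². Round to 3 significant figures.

0.523 ft²

Rearranging: A = F/P.
P = 276 mmHg = 36797 Pa; F = 402 lbf = 1788 N.
A = 0.04860 m²
0.04860 m² × (1 ft² / 0.09290 m²) = 0.5231 ft²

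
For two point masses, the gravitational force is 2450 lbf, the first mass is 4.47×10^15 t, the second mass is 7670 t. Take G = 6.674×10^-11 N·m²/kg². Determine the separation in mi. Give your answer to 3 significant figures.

From Newton's law of gravitation: r = √(G·m₁m₂/F).
F = 2450 lbf = 10898 N; m₁ = 4.47×10^15 t = 4.470×10^18 kg; m₂ = 7670 t = 7.670×10^6 kg; G = 6.674×10^-11 N·m²/kg².
r = 4.582×10^5 m
4.582×10^5 m × (1 mi / 1609 m) = 284.7 mi

285 mi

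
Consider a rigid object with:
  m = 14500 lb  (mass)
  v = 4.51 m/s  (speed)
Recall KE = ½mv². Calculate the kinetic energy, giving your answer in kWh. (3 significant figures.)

Directly: KE = ½mv².
m = 14500 lb = 6577 kg; v = 4.51 m/s.
KE = 66889 J
66889 J × (1 kWh / 3.600×10^6 J) = 0.01858 kWh

0.0186 kWh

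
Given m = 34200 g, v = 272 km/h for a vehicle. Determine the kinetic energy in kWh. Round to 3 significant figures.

0.0271 kWh

Directly: KE = ½mv².
m = 34200 g = 34.20 kg; v = 272 km/h = 75.56 m/s.
KE = 97618 J  (the unit combination reduces to kg·m²/s² = J)
97618 J × (1 kWh / 3.600×10^6 J) = 0.02712 kWh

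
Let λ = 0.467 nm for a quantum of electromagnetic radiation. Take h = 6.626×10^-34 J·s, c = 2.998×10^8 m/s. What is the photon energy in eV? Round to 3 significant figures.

Directly: E = hc/λ.
λ = 0.467 nm = 4.670×10^-10 m; h = 6.626×10^-34 J·s; c = 2.998×10^8 m/s.
E = 4.254×10^-16 J  (the unit combination reduces to kg·m²/s² = J)
4.254×10^-16 J × (1 eV / 1.602×10^-19 J) = 2655 eV

2650 eV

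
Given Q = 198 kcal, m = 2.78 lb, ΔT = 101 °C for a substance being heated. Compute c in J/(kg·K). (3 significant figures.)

Rearranging: c = Q/(m·ΔT).
Q = 198 kcal = 8.284×10^5 J; m = 2.78 lb = 1.261 kg; ΔT = 101 °C = 101.0 K.
c = 6505 J/(kg·K)

6500 J/(kg·K)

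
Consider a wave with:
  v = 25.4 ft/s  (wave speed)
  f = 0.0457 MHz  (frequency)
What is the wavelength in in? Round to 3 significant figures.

0.00667 in

Solving v = f·λ for λ: λ = v/f.
v = 25.4 ft/s = 7.742 m/s; f = 0.0457 MHz = 45700 Hz.
λ = 1.694×10^-4 m
1.694×10^-4 m × (1 in / 0.02540 m) = 0.006670 in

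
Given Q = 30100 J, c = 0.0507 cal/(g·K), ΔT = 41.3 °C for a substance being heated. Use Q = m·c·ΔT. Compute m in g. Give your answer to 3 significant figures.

3440 g

Solving Q = m·c·ΔT for m: m = Q/(c·ΔT).
Q = 30100 J; c = 0.0507 cal/(g·K) = 212.1 J/(kg·K); ΔT = 41.3 °C = 41.30 K.
m = 3.436 kg
3.436 kg × (1 g / 0.001000 kg) = 3436 g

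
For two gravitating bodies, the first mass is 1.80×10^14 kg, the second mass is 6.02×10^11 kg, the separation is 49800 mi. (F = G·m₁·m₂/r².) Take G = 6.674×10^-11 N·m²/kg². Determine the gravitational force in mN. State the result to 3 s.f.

1130 mN

Directly: F = Gm₁m₂/r².
m₁ = 1.80×10^14 kg; m₂ = 6.02×10^11 kg; r = 49800 mi = 8.015×10^7 m; G = 6.674×10^-11 N·m²/kg².
F = 1.126 N
1.126 N × (1 mN / 0.001000 N) = 1126 mN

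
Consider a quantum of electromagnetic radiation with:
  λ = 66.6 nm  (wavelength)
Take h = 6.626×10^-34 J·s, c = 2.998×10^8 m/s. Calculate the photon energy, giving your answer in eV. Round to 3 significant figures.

18.6 eV

Directly: E = hc/λ.
λ = 66.6 nm = 6.660×10^-8 m; h = 6.626×10^-34 J·s; c = 2.998×10^8 m/s.
E = 2.983×10^-18 J
2.983×10^-18 J × (1 eV / 1.602×10^-19 J) = 18.62 eV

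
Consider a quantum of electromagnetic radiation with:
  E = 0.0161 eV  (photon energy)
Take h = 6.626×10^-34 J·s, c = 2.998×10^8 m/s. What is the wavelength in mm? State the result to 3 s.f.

Solving E = h·c/λ for λ: λ = hc/E.
E = 0.0161 eV = 2.580×10^-21 J; h = 6.626×10^-34 J·s; c = 2.998×10^8 m/s.
λ = 7.701×10^-5 m
7.701×10^-5 m × (1 mm / 0.001000 m) = 0.07701 mm

0.0770 mm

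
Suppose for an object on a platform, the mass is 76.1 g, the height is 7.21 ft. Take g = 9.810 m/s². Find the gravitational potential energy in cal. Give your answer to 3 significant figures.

0.392 cal

PE is given directly by: PE = mgh.
m = 76.1 g = 0.07610 kg; h = 7.21 ft = 2.198 m; g = 9.810 m/s².
PE = 1.641 J
1.641 J × (1 cal / 4.184 J) = 0.3921 cal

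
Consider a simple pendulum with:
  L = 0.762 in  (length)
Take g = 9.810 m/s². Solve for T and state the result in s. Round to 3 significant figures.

T is given directly by: T = 2π√(L/g).
L = 0.762 in = 0.01935 m; g = 9.810 m/s².
T = 0.2791 s

0.279 s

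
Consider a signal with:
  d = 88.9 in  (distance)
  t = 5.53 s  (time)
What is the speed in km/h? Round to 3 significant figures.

v is given directly by: v = d/t.
d = 88.9 in = 2.258 m; t = 5.53 s.
v = 0.4083 m/s
0.4083 m/s × (1 km/h / 0.2778 m/s) = 1.470 km/h

1.47 km/h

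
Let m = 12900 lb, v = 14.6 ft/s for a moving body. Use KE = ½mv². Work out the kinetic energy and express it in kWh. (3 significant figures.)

0.0161 kWh

KE is given directly by: KE = ½mv².
m = 12900 lb = 5851 kg; v = 14.6 ft/s = 4.450 m/s.
KE = 57938 J  (the unit combination reduces to kg·m²/s² = J)
57938 J × (1 kWh / 3.600×10^6 J) = 0.01609 kWh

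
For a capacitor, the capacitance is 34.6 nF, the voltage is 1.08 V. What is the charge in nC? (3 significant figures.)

37.4 nC

Rearranging: Q = CV.
C = 34.6 nF = 3.460×10^-8 F; V = 1.08 V.
Q = 3.737×10^-8 C  (the unit combination reduces to A·s = C)
3.737×10^-8 C × (1 nC / 1.000×10^-9 C) = 37.37 nC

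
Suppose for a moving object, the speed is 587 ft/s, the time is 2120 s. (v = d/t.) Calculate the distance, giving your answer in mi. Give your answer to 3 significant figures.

236 mi

Solving v = d/t for d: d = v·t.
v = 587 ft/s = 178.9 m/s; t = 2120 s.
d = 3.793×10^5 m
3.793×10^5 m × (1 mi / 1609 m) = 235.7 mi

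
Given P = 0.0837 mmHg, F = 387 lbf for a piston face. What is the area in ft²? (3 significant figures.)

1660 ft²

Rearranging: A = F/P.
P = 0.0837 mmHg = 11.16 Pa; F = 387 lbf = 1721 N.
A = 154.3 m²
154.3 m² × (1 ft² / 0.09290 m²) = 1661 ft²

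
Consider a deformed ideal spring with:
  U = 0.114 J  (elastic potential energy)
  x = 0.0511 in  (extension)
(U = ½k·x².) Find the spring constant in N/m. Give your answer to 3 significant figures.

1.35×10^5 N/m

Rearranging U = ½k·x² for k: k = 2U/x².
U = 0.114 J; x = 0.0511 in = 0.001298 m.
k = 1.353×10^5 N/m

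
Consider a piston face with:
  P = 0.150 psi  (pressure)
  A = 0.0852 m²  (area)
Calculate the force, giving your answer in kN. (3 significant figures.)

Rearranging P = F/A for F: F = P·A.
P = 0.150 psi = 1034 Pa; A = 0.0852 m².
F = 88.11 N  (the unit combination reduces to kg·m/s² = N)
88.11 N × (1 kN / 1000 N) = 0.08811 kN

0.0881 kN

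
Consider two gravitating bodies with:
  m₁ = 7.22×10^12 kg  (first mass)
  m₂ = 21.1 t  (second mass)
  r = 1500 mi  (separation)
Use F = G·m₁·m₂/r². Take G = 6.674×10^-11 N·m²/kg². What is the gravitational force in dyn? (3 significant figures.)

0.174 dyn

From Newton's law of gravitation: F = Gm₁m₂/r².
m₁ = 7.22×10^12 kg; m₂ = 21.1 t = 21100 kg; r = 1500 mi = 2.414×10^6 m; G = 6.674×10^-11 N·m²/kg².
F = 1.745×10^-6 N
1.745×10^-6 N × (1 dyn / 1.000×10^-5 N) = 0.1745 dyn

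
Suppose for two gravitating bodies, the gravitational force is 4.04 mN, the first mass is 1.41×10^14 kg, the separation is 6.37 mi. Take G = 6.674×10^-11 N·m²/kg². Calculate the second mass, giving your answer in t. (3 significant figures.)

0.0451 t

From Newton's law of gravitation: m₂ = F·r²/(G·m₁).
F = 4.04 mN = 0.004040 N; m₁ = 1.41×10^14 kg; r = 6.37 mi = 10252 m; G = 6.674×10^-11 N·m²/kg².
m₂ = 45.12 kg
45.12 kg × (1 t / 1000 kg) = 0.04512 t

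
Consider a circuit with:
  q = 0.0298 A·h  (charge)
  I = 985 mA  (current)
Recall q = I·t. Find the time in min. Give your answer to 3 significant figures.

1.82 min

Solving q = I·t for t: t = q/I.
q = 0.0298 A·h = 107.3 C; I = 985 mA = 0.9850 A.
t = 108.9 s
108.9 s × (1 min / 60.00 s) = 1.815 min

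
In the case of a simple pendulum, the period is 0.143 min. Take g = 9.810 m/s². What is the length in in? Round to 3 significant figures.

Solving T = 2π√(L/g) for L: L = g·(T/2π)².
T = 0.143 min = 8.580 s; g = 9.810 m/s².
L = 18.29 m
18.29 m × (1 in / 0.02540 m) = 720.2 in

720 in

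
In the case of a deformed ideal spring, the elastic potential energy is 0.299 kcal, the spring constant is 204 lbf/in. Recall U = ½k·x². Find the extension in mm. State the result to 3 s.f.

Rearranging U = ½k·x² for x: x = √(2U/k).
U = 0.299 kcal = 1251 J; k = 204 lbf/in = 35726 N/m.
x = 0.2646 m
0.2646 m × (1 mm / 0.001000 m) = 264.6 mm

265 mm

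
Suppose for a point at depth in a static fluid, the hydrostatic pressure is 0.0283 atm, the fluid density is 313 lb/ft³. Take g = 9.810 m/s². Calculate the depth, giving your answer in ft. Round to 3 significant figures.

0.191 ft

Rearranging P = ρ·g·h for h: h = P/(ρ·g).
P = 0.0283 atm = 2867 Pa; ρ = 313 lb/ft³ = 5014 kg/m³; g = 9.810 m/s².
h = 0.05830 m
0.05830 m × (1 ft / 0.3048 m) = 0.1913 ft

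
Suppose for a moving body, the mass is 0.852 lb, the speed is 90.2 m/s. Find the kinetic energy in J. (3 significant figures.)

KE is given directly by: KE = ½mv².
m = 0.852 lb = 0.3865 kg; v = 90.2 m/s.
KE = 1572 J  (the unit combination reduces to kg·m²/s² = J)

1570 J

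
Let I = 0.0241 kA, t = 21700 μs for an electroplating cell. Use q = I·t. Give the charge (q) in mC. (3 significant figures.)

523 mC

q is given directly by: q = It.
I = 0.0241 kA = 24.10 A; t = 21700 μs = 0.02170 s.
q = 0.5230 C
0.5230 C × (1 mC / 0.001000 C) = 523.0 mC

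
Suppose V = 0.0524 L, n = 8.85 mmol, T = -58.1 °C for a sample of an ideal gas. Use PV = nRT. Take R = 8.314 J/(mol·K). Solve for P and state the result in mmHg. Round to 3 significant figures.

2260 mmHg

Directly: P = nRT/V.
V = 0.0524 L = 5.240×10^-5 m³; n = 8.85 mmol = 0.008850 mol; T = -58.1 °C = 215.0 K; R = 8.314 J/(mol·K).
P = 3.020×10^5 Pa  (the unit combination reduces to kg/(m·s²) = Pa)
3.020×10^5 Pa × (1 mmHg / 133.3 Pa) = 2265 mmHg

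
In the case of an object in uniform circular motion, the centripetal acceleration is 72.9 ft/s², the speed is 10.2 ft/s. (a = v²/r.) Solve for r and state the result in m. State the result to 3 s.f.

0.435 m

Rearranging: r = v²/a.
a = 72.9 ft/s² = 22.22 m/s²; v = 10.2 ft/s = 3.109 m/s.
r = 0.4350 m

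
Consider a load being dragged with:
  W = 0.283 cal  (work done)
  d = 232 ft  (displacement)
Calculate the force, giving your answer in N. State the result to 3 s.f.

0.0167 N

Solving W = F·d for F: F = W/d.
W = 0.283 cal = 1.184 J; d = 232 ft = 70.71 m.
F = 0.01674 N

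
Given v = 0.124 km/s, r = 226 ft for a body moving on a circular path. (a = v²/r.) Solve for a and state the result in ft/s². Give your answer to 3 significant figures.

Directly: a = v²/r.
v = 0.124 km/s = 124.0 m/s; r = 226 ft = 68.88 m.
a = 223.2 m/s²
223.2 m/s² × (1 ft/s² / 0.3048 m/s²) = 732.3 ft/s²

732 ft/s²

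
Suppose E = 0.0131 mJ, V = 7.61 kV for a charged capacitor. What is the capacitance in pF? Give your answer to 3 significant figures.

0.452 pF

Rearranging: C = 2E/V².
E = 0.0131 mJ = 1.310×10^-5 J; V = 7.61 kV = 7610 V.
C = 4.524×10^-13 F
4.524×10^-13 F × (1 pF / 1.000×10^-12 F) = 0.4524 pF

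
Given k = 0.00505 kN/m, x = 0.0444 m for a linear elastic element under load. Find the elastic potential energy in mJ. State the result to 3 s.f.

Directly: U = ½kx².
k = 0.00505 kN/m = 5.050 N/m; x = 0.0444 m.
U = 0.004978 J
0.004978 J × (1 mJ / 0.001000 J) = 4.978 mJ

4.98 mJ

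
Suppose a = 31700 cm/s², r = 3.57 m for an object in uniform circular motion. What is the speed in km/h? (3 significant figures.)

Solving a = v²/r for v: v = √(a·r).
a = 31700 cm/s² = 317.0 m/s²; r = 3.57 m.
v = 33.64 m/s
33.64 m/s × (1 km/h / 0.2778 m/s) = 121.1 km/h

121 km/h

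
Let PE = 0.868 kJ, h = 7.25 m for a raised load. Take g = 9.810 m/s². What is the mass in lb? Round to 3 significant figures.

26.9 lb

Rearranging: m = PE/(g·h).
PE = 0.868 kJ = 868.0 J; h = 7.25 m; g = 9.810 m/s².
m = 12.20 kg
12.20 kg × (1 lb / 0.4536 kg) = 26.91 lb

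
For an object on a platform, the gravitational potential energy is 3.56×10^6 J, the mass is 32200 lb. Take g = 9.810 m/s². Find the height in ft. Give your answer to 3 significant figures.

81.5 ft

Rearranging: h = PE/(m·g).
PE = 3.56×10^6 J; m = 32200 lb = 14606 kg; g = 9.810 m/s².
h = 24.85 m
24.85 m × (1 ft / 0.3048 m) = 81.52 ft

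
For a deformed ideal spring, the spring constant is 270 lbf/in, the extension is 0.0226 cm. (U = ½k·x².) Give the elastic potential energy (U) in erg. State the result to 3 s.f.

12100 erg

Directly: U = ½kx².
k = 270 lbf/in = 47284 N/m; x = 0.0226 cm = 2.260×10^-4 m.
U = 0.001208 J
0.001208 J × (1 erg / 1.000×10^-7 J) = 12075 erg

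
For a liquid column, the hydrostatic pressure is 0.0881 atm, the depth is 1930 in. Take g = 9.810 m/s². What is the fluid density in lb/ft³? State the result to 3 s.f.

Rearranging P = ρ·g·h for ρ: ρ = P/(g·h).
P = 0.0881 atm = 8927 Pa; h = 1930 in = 49.02 m; g = 9.810 m/s².
ρ = 18.56 kg/m³
18.56 kg/m³ × (1 lb/ft³ / 16.02 kg/m³) = 1.159 lb/ft³

1.16 lb/ft³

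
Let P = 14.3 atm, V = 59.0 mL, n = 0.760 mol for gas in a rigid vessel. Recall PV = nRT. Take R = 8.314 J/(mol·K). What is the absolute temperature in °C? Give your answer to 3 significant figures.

Solving PV = nRT for T: T = PV/(nR).
P = 14.3 atm = 1.449×10^6 Pa; V = 59.0 mL = 5.900×10^-5 m³; n = 0.760 mol; R = 8.314 J/(mol·K).
T = 13.53 K
13.53 K − 273.15 = -259.6 °C

-260 °C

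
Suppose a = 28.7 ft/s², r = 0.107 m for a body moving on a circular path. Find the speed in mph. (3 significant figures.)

Rearranging a = v²/r for v: v = √(a·r).
a = 28.7 ft/s² = 8.748 m/s²; r = 0.107 m.
v = 0.9675 m/s
0.9675 m/s × (1 mph / 0.4470 m/s) = 2.164 mph

2.16 mph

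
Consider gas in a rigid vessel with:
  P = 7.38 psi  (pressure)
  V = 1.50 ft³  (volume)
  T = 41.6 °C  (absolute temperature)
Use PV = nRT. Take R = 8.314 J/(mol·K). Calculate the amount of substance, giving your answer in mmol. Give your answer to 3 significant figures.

From the ideal-gas law: n = PV/(RT).
P = 7.38 psi = 50883 Pa; V = 1.50 ft³ = 0.04248 m³; T = 41.6 °C = 314.8 K; R = 8.314 J/(mol·K).
n = 0.8259 mol
0.8259 mol × (1 mmol / 0.001000 mol) = 825.9 mmol

826 mmol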